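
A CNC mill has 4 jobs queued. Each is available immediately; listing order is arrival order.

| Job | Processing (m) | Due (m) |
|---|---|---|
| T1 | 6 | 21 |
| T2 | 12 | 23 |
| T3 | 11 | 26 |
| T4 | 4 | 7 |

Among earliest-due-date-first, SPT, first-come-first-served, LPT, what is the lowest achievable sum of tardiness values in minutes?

7

EDD (increasing due date): T4 T1 T2 T3.
T4: 0→4, due 7, tardiness 0
T1: 4→10, due 21, tardiness 0
T2: 10→22, due 23, tardiness 0
T3: 22→33, due 26, tardiness 7
Sum = 0+0+0+7 = 7.
SPT (increasing processing time): T4 T1 T3 T2.
T4: 0→4, due 7, tardiness 0
T1: 4→10, due 21, tardiness 0
T3: 10→21, due 26, tardiness 0
T2: 21→33, due 23, tardiness 10
Sum = 0+0+0+10 = 10.
FIFO (arrival order): T1 T2 T3 T4.
T1: 0→6, due 21, tardiness 0
T2: 6→18, due 23, tardiness 0
T3: 18→29, due 26, tardiness 3
T4: 29→33, due 7, tardiness 26
Sum = 0+0+3+26 = 29.
LPT (decreasing processing time): T2 T3 T1 T4.
T2: 0→12, due 23, tardiness 0
T3: 12→23, due 26, tardiness 0
T1: 23→29, due 21, tardiness 8
T4: 29→33, due 7, tardiness 26
Sum = 0+0+8+26 = 34.
EDD 7, SPT 10, FIFO 29, LPT 34 → minimum 7.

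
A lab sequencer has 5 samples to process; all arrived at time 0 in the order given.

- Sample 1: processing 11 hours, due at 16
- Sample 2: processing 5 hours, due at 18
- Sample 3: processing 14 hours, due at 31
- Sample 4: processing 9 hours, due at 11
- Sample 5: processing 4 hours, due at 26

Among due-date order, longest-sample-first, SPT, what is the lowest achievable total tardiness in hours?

26

EDD (increasing due date): Sample 4 Sample 1 Sample 2 Sample 5 Sample 3.
Sample 4: 0→9, due 11, tardiness 0
Sample 1: 9→20, due 16, tardiness 4
Sample 2: 20→25, due 18, tardiness 7
Sample 5: 25→29, due 26, tardiness 3
Sample 3: 29→43, due 31, tardiness 12
Sum = 0+4+7+3+12 = 26.
LPT (decreasing processing time): Sample 3 Sample 1 Sample 4 Sample 2 Sample 5.
Sample 3: 0→14, due 31, tardiness 0
Sample 1: 14→25, due 16, tardiness 9
Sample 4: 25→34, due 11, tardiness 23
Sample 2: 34→39, due 18, tardiness 21
Sample 5: 39→43, due 26, tardiness 17
Sum = 0+9+23+21+17 = 70.
SPT (increasing processing time): Sample 5 Sample 2 Sample 4 Sample 1 Sample 3.
Sample 5: 0→4, due 26, tardiness 0
Sample 2: 4→9, due 18, tardiness 0
Sample 4: 9→18, due 11, tardiness 7
Sample 1: 18→29, due 16, tardiness 13
Sample 3: 29→43, due 31, tardiness 12
Sum = 0+0+7+13+12 = 32.
EDD 26, LPT 70, SPT 32 → minimum 26.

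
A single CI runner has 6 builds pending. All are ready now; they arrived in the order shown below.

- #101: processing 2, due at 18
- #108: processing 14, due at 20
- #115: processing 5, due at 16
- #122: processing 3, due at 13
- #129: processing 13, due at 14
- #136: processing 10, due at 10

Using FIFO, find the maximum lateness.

FIFO (arrival order): #101 #108 #115 #122 #129 #136.
#101: 0→2, due 18, lateness -16
#108: 2→16, due 20, lateness -4
#115: 16→21, due 16, lateness 5
#122: 21→24, due 13, lateness 11
#129: 24→37, due 14, lateness 23
#136: 37→47, due 10, lateness 37
Maximum = 37.

37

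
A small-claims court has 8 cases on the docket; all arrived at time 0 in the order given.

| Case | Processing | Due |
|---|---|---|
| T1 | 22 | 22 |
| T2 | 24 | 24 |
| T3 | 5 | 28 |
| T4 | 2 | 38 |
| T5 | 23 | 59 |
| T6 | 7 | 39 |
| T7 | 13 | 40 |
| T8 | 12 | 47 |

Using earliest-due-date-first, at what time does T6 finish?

60

EDD (increasing due date): T1 T2 T3 T4 T6 T7 T8 T5.
T1: 0→22
T2: 22→46
T3: 46→51
T4: 51→53
T6: 53→60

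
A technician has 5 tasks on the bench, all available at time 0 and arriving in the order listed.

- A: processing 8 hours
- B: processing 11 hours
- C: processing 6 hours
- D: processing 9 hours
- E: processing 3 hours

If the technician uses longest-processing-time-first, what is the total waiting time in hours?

93

LPT (decreasing processing time): B D A C E.
B: waits 0, runs 0→11
D: waits 11, runs 11→20
A: waits 20, runs 20→28
C: waits 28, runs 28→34
E: waits 34, runs 34→37
Sum = 0+11+20+28+34 = 93.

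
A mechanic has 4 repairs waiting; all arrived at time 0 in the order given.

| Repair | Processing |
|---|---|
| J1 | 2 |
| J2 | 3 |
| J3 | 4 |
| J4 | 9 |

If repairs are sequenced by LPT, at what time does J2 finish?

16

LPT (decreasing processing time): J4 J3 J2 J1.
J4: 0→9
J3: 9→13
J2: 13→16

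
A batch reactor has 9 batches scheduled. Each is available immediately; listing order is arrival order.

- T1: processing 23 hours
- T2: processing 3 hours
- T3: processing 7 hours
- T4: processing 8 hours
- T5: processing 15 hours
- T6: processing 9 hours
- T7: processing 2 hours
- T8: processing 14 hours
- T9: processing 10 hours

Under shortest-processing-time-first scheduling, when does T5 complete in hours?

SPT (increasing processing time): T7 T2 T3 T4 T6 T9 T8 T5 T1.
T7: 0→2
T2: 2→5
T3: 5→12
T4: 12→20
T6: 20→29
T9: 29→39
T8: 39→53
T5: 53→68

68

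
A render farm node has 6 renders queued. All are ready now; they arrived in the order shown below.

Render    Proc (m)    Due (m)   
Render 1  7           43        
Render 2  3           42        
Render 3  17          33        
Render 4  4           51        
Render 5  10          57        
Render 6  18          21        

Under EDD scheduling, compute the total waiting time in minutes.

185

EDD (increasing due date): Render 6 Render 3 Render 2 Render 1 Render 4 Render 5.
Render 6: waits 0, runs 0→18
Render 3: waits 18, runs 18→35
Render 2: waits 35, runs 35→38
Render 1: waits 38, runs 38→45
Render 4: waits 45, runs 45→49
Render 5: waits 49, runs 49→59
Sum = 0+18+35+38+45+49 = 185.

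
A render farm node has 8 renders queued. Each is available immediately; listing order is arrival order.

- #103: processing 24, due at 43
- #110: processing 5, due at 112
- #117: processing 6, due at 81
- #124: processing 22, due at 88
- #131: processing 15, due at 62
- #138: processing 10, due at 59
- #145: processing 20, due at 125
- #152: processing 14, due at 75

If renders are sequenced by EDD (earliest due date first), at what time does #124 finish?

91

EDD (increasing due date): #103 #138 #131 #152 #117 #124 #110 #145.
#103: 0→24
#138: 24→34
#131: 34→49
#152: 49→63
#117: 63→69
#124: 69→91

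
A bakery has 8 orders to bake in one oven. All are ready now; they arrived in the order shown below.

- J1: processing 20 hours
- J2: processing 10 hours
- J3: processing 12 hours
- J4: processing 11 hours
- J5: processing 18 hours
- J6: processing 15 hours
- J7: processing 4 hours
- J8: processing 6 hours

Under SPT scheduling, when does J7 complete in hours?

4

SPT (increasing processing time): J7 J8 J2 J4 J3 J6 J5 J1.
J7: 0→4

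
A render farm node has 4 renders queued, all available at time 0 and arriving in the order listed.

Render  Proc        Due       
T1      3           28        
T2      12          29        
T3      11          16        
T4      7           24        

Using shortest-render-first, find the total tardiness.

SPT (increasing processing time): T1 T4 T3 T2.
T1: 0→3, due 28, tardiness 0
T4: 3→10, due 24, tardiness 0
T3: 10→21, due 16, tardiness 5
T2: 21→33, due 29, tardiness 4
Sum = 0+0+5+4 = 9.

9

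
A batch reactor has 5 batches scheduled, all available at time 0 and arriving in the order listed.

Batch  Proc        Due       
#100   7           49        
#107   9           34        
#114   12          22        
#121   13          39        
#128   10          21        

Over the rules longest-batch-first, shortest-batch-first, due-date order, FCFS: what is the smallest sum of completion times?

138

LPT (decreasing processing time): #121 #114 #128 #107 #100.
#121: 0→13
#114: 13→25
#128: 25→35
#107: 35→44
#100: 44→51
Sum = 13+25+35+44+51 = 168.
SPT (increasing processing time): #100 #107 #128 #114 #121.
#100: 0→7
#107: 7→16
#128: 16→26
#114: 26→38
#121: 38→51
Sum = 7+16+26+38+51 = 138.
EDD (increasing due date): #128 #114 #107 #121 #100.
#128: 0→10
#114: 10→22
#107: 22→31
#121: 31→44
#100: 44→51
Sum = 10+22+31+44+51 = 158.
FIFO (arrival order): #100 #107 #114 #121 #128.
#100: 0→7
#107: 7→16
#114: 16→28
#121: 28→41
#128: 41→51
Sum = 7+16+28+41+51 = 143.
LPT 168, SPT 138, EDD 158, FIFO 143 → minimum 138.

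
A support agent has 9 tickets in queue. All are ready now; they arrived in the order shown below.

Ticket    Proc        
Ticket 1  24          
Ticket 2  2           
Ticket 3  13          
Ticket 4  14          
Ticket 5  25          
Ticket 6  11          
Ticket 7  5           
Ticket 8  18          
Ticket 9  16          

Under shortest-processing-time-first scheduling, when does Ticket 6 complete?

18

SPT (increasing processing time): Ticket 2 Ticket 7 Ticket 6 Ticket 3 Ticket 4 Ticket 9 Ticket 8 Ticket 1 Ticket 5.
Ticket 2: 0→2
Ticket 7: 2→7
Ticket 6: 7→18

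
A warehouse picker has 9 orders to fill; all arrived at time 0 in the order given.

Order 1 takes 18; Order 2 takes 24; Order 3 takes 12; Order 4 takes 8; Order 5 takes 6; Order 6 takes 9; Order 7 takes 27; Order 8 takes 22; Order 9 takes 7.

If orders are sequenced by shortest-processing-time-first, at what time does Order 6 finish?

SPT (increasing processing time): Order 5 Order 9 Order 4 Order 6 Order 3 Order 1 Order 8 Order 2 Order 7.
Order 5: 0→6
Order 9: 6→13
Order 4: 13→21
Order 6: 21→30

30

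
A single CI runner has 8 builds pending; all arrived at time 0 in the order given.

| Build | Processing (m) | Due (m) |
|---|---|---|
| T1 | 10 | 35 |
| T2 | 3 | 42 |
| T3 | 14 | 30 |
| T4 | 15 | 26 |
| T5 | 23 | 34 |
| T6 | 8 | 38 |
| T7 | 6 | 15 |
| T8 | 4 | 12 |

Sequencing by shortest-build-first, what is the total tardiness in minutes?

SPT (increasing processing time): T2 T8 T7 T6 T1 T3 T4 T5.
T2: 0→3, due 42, tardiness 0
T8: 3→7, due 12, tardiness 0
T7: 7→13, due 15, tardiness 0
T6: 13→21, due 38, tardiness 0
T1: 21→31, due 35, tardiness 0
T3: 31→45, due 30, tardiness 15
T4: 45→60, due 26, tardiness 34
T5: 60→83, due 34, tardiness 49
Sum = 0+0+0+0+0+15+34+49 = 98.

98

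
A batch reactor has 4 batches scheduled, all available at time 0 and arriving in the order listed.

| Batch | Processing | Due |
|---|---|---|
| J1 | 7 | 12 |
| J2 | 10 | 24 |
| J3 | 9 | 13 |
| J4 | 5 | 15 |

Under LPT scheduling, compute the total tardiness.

36

LPT (decreasing processing time): J2 J3 J1 J4.
J2: 0→10, due 24, tardiness 0
J3: 10→19, due 13, tardiness 6
J1: 19→26, due 12, tardiness 14
J4: 26→31, due 15, tardiness 16
Sum = 0+6+14+16 = 36.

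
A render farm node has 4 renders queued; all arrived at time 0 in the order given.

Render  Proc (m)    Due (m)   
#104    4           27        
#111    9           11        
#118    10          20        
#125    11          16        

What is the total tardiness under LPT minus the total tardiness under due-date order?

LPT (decreasing processing time): #125 #118 #111 #104.
#125: 0→11, due 16, tardiness 0
#118: 11→21, due 20, tardiness 1
#111: 21→30, due 11, tardiness 19
#104: 30→34, due 27, tardiness 7
Sum = 0+1+19+7 = 27.
EDD (increasing due date): #111 #125 #118 #104.
#111: 0→9, due 11, tardiness 0
#125: 9→20, due 16, tardiness 4
#118: 20→30, due 20, tardiness 10
#104: 30→34, due 27, tardiness 7
Sum = 0+4+10+7 = 21.
Difference = 27 − 21 = 6.

6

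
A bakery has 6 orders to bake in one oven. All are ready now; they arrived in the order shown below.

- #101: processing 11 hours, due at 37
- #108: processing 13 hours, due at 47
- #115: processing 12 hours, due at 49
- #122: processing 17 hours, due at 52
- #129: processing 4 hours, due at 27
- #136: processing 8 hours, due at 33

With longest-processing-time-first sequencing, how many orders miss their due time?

3

LPT (decreasing processing time): #122 #108 #115 #101 #136 #129.
#122: 0→17, due 52, tardiness 0
#108: 17→30, due 47, tardiness 0
#115: 30→42, due 49, tardiness 0
#101: 42→53, due 37, tardiness 16
#136: 53→61, due 33, tardiness 28
#129: 61→65, due 27, tardiness 38
Late orders: 3.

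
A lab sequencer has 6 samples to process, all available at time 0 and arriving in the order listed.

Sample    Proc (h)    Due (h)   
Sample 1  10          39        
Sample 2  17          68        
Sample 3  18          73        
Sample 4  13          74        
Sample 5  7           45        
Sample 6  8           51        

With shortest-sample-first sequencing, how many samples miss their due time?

SPT (increasing processing time): Sample 5 Sample 6 Sample 1 Sample 4 Sample 2 Sample 3.
Sample 5: 0→7, due 45, tardiness 0
Sample 6: 7→15, due 51, tardiness 0
Sample 1: 15→25, due 39, tardiness 0
Sample 4: 25→38, due 74, tardiness 0
Sample 2: 38→55, due 68, tardiness 0
Sample 3: 55→73, due 73, tardiness 0
Late samples: 0.

0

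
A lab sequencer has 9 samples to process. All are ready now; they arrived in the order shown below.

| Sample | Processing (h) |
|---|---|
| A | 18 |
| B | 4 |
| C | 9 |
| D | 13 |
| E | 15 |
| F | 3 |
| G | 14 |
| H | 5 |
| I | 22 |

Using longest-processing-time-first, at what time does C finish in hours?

91

LPT (decreasing processing time): I A E G D C H B F.
I: 0→22
A: 22→40
E: 40→55
G: 55→69
D: 69→82
C: 82→91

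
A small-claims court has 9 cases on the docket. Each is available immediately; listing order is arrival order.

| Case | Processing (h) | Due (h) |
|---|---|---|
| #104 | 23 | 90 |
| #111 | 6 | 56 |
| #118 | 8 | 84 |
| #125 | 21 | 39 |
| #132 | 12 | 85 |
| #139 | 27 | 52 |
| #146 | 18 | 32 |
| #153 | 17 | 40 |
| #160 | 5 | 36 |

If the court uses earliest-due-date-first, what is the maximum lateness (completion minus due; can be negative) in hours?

47

EDD (increasing due date): #146 #160 #125 #153 #139 #111 #118 #132 #104.
#146: 0→18, due 32, lateness -14
#160: 18→23, due 36, lateness -13
#125: 23→44, due 39, lateness 5
#153: 44→61, due 40, lateness 21
#139: 61→88, due 52, lateness 36
#111: 88→94, due 56, lateness 38
#118: 94→102, due 84, lateness 18
#132: 102→114, due 85, lateness 29
#104: 114→137, due 90, lateness 47
Maximum = 47.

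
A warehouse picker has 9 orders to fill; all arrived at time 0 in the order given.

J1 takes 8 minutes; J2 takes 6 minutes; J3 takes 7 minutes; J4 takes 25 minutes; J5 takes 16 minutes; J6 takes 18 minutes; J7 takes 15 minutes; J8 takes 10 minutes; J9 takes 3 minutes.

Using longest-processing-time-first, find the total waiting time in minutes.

581

LPT (decreasing processing time): J4 J6 J5 J7 J8 J1 J3 J2 J9.
J4: waits 0, runs 0→25
J6: waits 25, runs 25→43
J5: waits 43, runs 43→59
J7: waits 59, runs 59→74
J8: waits 74, runs 74→84
J1: waits 84, runs 84→92
J3: waits 92, runs 92→99
J2: waits 99, runs 99→105
J9: waits 105, runs 105→108
Sum = 0+25+43+59+74+84+92+99+105 = 581.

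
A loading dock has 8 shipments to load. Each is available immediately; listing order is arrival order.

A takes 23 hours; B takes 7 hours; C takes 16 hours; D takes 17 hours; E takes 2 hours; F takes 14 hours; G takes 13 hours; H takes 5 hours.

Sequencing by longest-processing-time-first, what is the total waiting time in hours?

LPT (decreasing processing time): A D C F G B H E.
A: waits 0, runs 0→23
D: waits 23, runs 23→40
C: waits 40, runs 40→56
F: waits 56, runs 56→70
G: waits 70, runs 70→83
B: waits 83, runs 83→90
H: waits 90, runs 90→95
E: waits 95, runs 95→97
Sum = 0+23+40+56+70+83+90+95 = 457.

457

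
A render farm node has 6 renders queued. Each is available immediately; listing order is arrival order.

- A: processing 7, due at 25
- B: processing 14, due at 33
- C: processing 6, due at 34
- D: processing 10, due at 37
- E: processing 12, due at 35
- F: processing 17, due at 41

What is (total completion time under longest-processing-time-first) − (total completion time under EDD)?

61

LPT (decreasing processing time): F B E D A C.
F: 0→17
B: 17→31
E: 31→43
D: 43→53
A: 53→60
C: 60→66
Sum = 17+31+43+53+60+66 = 270.
EDD (increasing due date): A B C E D F.
A: 0→7
B: 7→21
C: 21→27
E: 27→39
D: 39→49
F: 49→66
Sum = 7+21+27+39+49+66 = 209.
Difference = 270 − 209 = 61.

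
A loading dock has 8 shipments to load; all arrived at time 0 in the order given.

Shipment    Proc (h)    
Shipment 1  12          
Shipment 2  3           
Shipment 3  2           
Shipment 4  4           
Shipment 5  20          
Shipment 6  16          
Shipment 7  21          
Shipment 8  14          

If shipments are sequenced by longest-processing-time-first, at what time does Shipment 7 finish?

LPT (decreasing processing time): Shipment 7 Shipment 5 Shipment 6 Shipment 8 Shipment 1 Shipment 4 Shipment 2 Shipment 3.
Shipment 7: 0→21

21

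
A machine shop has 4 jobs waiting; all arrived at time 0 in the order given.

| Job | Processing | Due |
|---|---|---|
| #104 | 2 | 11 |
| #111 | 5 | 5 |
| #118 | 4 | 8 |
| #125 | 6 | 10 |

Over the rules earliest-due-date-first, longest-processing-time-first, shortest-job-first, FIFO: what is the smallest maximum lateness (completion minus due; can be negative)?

EDD (increasing due date): #111 #118 #125 #104.
#111: 0→5, due 5, lateness 0
#118: 5→9, due 8, lateness 1
#125: 9→15, due 10, lateness 5
#104: 15→17, due 11, lateness 6
Maximum = 6.
LPT (decreasing processing time): #125 #111 #118 #104.
#125: 0→6, due 10, lateness -4
#111: 6→11, due 5, lateness 6
#118: 11→15, due 8, lateness 7
#104: 15→17, due 11, lateness 6
Maximum = 7.
SPT (increasing processing time): #104 #118 #111 #125.
#104: 0→2, due 11, lateness -9
#118: 2→6, due 8, lateness -2
#111: 6→11, due 5, lateness 6
#125: 11→17, due 10, lateness 7
Maximum = 7.
FIFO (arrival order): #104 #111 #118 #125.
#104: 0→2, due 11, lateness -9
#111: 2→7, due 5, lateness 2
#118: 7→11, due 8, lateness 3
#125: 11→17, due 10, lateness 7
Maximum = 7.
EDD 6, LPT 7, SPT 7, FIFO 7 → minimum 6.

6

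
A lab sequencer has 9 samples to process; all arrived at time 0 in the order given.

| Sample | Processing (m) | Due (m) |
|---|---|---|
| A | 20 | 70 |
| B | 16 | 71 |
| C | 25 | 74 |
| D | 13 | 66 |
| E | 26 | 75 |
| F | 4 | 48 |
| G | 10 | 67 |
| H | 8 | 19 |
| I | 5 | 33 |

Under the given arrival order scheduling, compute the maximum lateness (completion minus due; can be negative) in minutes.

FIFO (arrival order): A B C D E F G H I.
A: 0→20, due 70, lateness -50
B: 20→36, due 71, lateness -35
C: 36→61, due 74, lateness -13
D: 61→74, due 66, lateness 8
E: 74→100, due 75, lateness 25
F: 100→104, due 48, lateness 56
G: 104→114, due 67, lateness 47
H: 114→122, due 19, lateness 103
I: 122→127, due 33, lateness 94
Maximum = 103.

103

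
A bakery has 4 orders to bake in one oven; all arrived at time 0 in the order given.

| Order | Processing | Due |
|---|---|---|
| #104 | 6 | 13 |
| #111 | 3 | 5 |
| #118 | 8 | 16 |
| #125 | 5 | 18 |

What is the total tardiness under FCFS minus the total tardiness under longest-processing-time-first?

FIFO (arrival order): #104 #111 #118 #125.
#104: 0→6, due 13, tardiness 0
#111: 6→9, due 5, tardiness 4
#118: 9→17, due 16, tardiness 1
#125: 17→22, due 18, tardiness 4
Sum = 0+4+1+4 = 9.
LPT (decreasing processing time): #118 #104 #125 #111.
#118: 0→8, due 16, tardiness 0
#104: 8→14, due 13, tardiness 1
#125: 14→19, due 18, tardiness 1
#111: 19→22, due 5, tardiness 17
Sum = 0+1+1+17 = 19.
Difference = 9 − 19 = -10.

-10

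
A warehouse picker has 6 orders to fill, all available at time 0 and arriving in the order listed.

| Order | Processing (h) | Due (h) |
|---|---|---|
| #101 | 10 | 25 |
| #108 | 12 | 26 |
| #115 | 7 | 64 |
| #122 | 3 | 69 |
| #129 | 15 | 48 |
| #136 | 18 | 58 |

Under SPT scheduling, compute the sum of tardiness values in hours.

13

SPT (increasing processing time): #122 #115 #101 #108 #129 #136.
#122: 0→3, due 69, tardiness 0
#115: 3→10, due 64, tardiness 0
#101: 10→20, due 25, tardiness 0
#108: 20→32, due 26, tardiness 6
#129: 32→47, due 48, tardiness 0
#136: 47→65, due 58, tardiness 7
Sum = 0+0+0+6+0+7 = 13.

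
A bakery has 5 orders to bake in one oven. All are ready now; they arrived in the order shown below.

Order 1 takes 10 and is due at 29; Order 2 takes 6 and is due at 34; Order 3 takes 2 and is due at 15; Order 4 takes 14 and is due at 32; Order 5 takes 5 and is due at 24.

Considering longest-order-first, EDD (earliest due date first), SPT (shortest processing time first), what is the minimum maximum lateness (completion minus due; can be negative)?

LPT (decreasing processing time): Order 4 Order 1 Order 2 Order 5 Order 3.
Order 4: 0→14, due 32, lateness -18
Order 1: 14→24, due 29, lateness -5
Order 2: 24→30, due 34, lateness -4
Order 5: 30→35, due 24, lateness 11
Order 3: 35→37, due 15, lateness 22
Maximum = 22.
EDD (increasing due date): Order 3 Order 5 Order 1 Order 4 Order 2.
Order 3: 0→2, due 15, lateness -13
Order 5: 2→7, due 24, lateness -17
Order 1: 7→17, due 29, lateness -12
Order 4: 17→31, due 32, lateness -1
Order 2: 31→37, due 34, lateness 3
Maximum = 3.
SPT (increasing processing time): Order 3 Order 5 Order 2 Order 1 Order 4.
Order 3: 0→2, due 15, lateness -13
Order 5: 2→7, due 24, lateness -17
Order 2: 7→13, due 34, lateness -21
Order 1: 13→23, due 29, lateness -6
Order 4: 23→37, due 32, lateness 5
Maximum = 5.
LPT 22, EDD 3, SPT 5 → minimum 3.

3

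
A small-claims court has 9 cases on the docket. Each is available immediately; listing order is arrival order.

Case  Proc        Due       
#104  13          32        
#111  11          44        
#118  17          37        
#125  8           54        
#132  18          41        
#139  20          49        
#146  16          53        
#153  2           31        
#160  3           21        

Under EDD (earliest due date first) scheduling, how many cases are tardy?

EDD (increasing due date): #160 #153 #104 #118 #132 #111 #139 #146 #125.
#160: 0→3, due 21, tardiness 0
#153: 3→5, due 31, tardiness 0
#104: 5→18, due 32, tardiness 0
#118: 18→35, due 37, tardiness 0
#132: 35→53, due 41, tardiness 12
#111: 53→64, due 44, tardiness 20
#139: 64→84, due 49, tardiness 35
#146: 84→100, due 53, tardiness 47
#125: 100→108, due 54, tardiness 54
Late cases: 5.

5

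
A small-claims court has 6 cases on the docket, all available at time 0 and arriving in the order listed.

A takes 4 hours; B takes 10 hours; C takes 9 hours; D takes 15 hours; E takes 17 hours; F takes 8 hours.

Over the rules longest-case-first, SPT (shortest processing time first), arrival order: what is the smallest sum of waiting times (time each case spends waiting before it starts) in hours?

LPT (decreasing processing time): E D B C F A.
E: waits 0, runs 0→17
D: waits 17, runs 17→32
B: waits 32, runs 32→42
C: waits 42, runs 42→51
F: waits 51, runs 51→59
A: waits 59, runs 59→63
Sum = 0+17+32+42+51+59 = 201.
SPT (increasing processing time): A F C B D E.
A: waits 0, runs 0→4
F: waits 4, runs 4→12
C: waits 12, runs 12→21
B: waits 21, runs 21→31
D: waits 31, runs 31→46
E: waits 46, runs 46→63
Sum = 0+4+12+21+31+46 = 114.
FIFO (arrival order): A B C D E F.
A: waits 0, runs 0→4
B: waits 4, runs 4→14
C: waits 14, runs 14→23
D: waits 23, runs 23→38
E: waits 38, runs 38→55
F: waits 55, runs 55→63
Sum = 0+4+14+23+38+55 = 134.
LPT 201, SPT 114, FIFO 134 → minimum 114.

114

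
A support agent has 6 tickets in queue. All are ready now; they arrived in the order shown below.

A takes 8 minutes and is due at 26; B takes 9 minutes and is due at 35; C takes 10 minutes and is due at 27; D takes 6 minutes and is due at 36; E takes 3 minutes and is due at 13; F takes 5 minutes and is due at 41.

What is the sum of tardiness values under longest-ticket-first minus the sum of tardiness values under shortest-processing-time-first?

15

LPT (decreasing processing time): C B A D F E.
C: 0→10, due 27, tardiness 0
B: 10→19, due 35, tardiness 0
A: 19→27, due 26, tardiness 1
D: 27→33, due 36, tardiness 0
F: 33→38, due 41, tardiness 0
E: 38→41, due 13, tardiness 28
Sum = 0+0+1+0+0+28 = 29.
SPT (increasing processing time): E F D A B C.
E: 0→3, due 13, tardiness 0
F: 3→8, due 41, tardiness 0
D: 8→14, due 36, tardiness 0
A: 14→22, due 26, tardiness 0
B: 22→31, due 35, tardiness 0
C: 31→41, due 27, tardiness 14
Sum = 0+0+0+0+0+14 = 14.
Difference = 29 − 14 = 15.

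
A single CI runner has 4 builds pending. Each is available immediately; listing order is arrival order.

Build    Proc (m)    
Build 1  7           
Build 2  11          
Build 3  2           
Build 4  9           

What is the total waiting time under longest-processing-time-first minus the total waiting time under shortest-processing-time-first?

29

LPT (decreasing processing time): Build 2 Build 4 Build 1 Build 3.
Build 2: waits 0, runs 0→11
Build 4: waits 11, runs 11→20
Build 1: waits 20, runs 20→27
Build 3: waits 27, runs 27→29
Sum = 0+11+20+27 = 58.
SPT (increasing processing time): Build 3 Build 1 Build 4 Build 2.
Build 3: waits 0, runs 0→2
Build 1: waits 2, runs 2→9
Build 4: waits 9, runs 9→18
Build 2: waits 18, runs 18→29
Sum = 0+2+9+18 = 29.
Difference = 58 − 29 = 29.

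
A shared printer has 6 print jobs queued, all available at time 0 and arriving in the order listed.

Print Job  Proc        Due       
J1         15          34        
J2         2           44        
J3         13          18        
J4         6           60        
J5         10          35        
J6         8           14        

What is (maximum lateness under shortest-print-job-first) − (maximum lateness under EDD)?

SPT (increasing processing time): J2 J4 J6 J5 J3 J1.
J2: 0→2, due 44, lateness -42
J4: 2→8, due 60, lateness -52
J6: 8→16, due 14, lateness 2
J5: 16→26, due 35, lateness -9
J3: 26→39, due 18, lateness 21
J1: 39→54, due 34, lateness 20
Maximum = 21.
EDD (increasing due date): J6 J3 J1 J5 J2 J4.
J6: 0→8, due 14, lateness -6
J3: 8→21, due 18, lateness 3
J1: 21→36, due 34, lateness 2
J5: 36→46, due 35, lateness 11
J2: 46→48, due 44, lateness 4
J4: 48→54, due 60, lateness -6
Maximum = 11.
Difference = 21 − 11 = 10.

10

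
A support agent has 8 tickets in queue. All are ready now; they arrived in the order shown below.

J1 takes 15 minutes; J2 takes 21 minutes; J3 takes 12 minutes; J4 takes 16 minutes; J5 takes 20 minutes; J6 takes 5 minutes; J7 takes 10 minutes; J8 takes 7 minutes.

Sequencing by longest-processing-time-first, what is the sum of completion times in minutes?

576

LPT (decreasing processing time): J2 J5 J4 J1 J3 J7 J8 J6.
J2: 0→21
J5: 21→41
J4: 41→57
J1: 57→72
J3: 72→84
J7: 84→94
J8: 94→101
J6: 101→106
Sum = 21+41+57+72+84+94+101+106 = 576.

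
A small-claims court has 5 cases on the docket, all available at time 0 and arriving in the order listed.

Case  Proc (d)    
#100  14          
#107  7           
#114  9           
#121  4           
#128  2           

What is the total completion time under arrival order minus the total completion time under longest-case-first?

FIFO (arrival order): #100 #107 #114 #121 #128.
#100: 0→14
#107: 14→21
#114: 21→30
#121: 30→34
#128: 34→36
Sum = 14+21+30+34+36 = 135.
LPT (decreasing processing time): #100 #114 #107 #121 #128.
#100: 0→14
#114: 14→23
#107: 23→30
#121: 30→34
#128: 34→36
Sum = 14+23+30+34+36 = 137.
Difference = 135 − 137 = -2.

-2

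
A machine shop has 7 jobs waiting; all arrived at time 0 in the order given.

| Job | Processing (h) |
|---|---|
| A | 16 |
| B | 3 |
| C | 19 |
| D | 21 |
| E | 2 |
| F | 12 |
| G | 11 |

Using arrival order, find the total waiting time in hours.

FIFO (arrival order): A B C D E F G.
A: waits 0, runs 0→16
B: waits 16, runs 16→19
C: waits 19, runs 19→38
D: waits 38, runs 38→59
E: waits 59, runs 59→61
F: waits 61, runs 61→73
G: waits 73, runs 73→84
Sum = 0+16+19+38+59+61+73 = 266.

266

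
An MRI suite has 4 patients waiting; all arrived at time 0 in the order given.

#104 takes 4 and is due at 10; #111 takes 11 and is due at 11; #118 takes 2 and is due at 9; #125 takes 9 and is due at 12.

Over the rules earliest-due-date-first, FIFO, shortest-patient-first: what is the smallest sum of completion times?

EDD (increasing due date): #118 #104 #111 #125.
#118: 0→2
#104: 2→6
#111: 6→17
#125: 17→26
Sum = 2+6+17+26 = 51.
FIFO (arrival order): #104 #111 #118 #125.
#104: 0→4
#111: 4→15
#118: 15→17
#125: 17→26
Sum = 4+15+17+26 = 62.
SPT (increasing processing time): #118 #104 #125 #111.
#118: 0→2
#104: 2→6
#125: 6→15
#111: 15→26
Sum = 2+6+15+26 = 49.
EDD 51, FIFO 62, SPT 49 → minimum 49.

49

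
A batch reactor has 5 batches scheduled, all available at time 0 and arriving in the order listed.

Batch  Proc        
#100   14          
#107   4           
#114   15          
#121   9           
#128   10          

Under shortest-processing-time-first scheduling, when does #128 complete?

23

SPT (increasing processing time): #107 #121 #128 #100 #114.
#107: 0→4
#121: 4→13
#128: 13→23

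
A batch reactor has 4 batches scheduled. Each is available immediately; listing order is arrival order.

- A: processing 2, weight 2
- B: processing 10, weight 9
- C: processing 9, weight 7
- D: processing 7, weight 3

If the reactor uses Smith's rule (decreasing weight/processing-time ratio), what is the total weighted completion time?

WSPT (decreasing weight/processing-time ratio): A B C D.
A: finishes 2, weight 2, w·C = 4
B: finishes 12, weight 9, w·C = 108
C: finishes 21, weight 7, w·C = 147
D: finishes 28, weight 3, w·C = 84
Sum = 4+108+147+84 = 343.

343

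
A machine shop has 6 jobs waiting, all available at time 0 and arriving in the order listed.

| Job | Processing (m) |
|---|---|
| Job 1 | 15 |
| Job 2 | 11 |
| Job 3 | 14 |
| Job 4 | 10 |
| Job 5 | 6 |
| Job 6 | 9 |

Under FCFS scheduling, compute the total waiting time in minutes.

187

FIFO (arrival order): Job 1 Job 2 Job 3 Job 4 Job 5 Job 6.
Job 1: waits 0, runs 0→15
Job 2: waits 15, runs 15→26
Job 3: waits 26, runs 26→40
Job 4: waits 40, runs 40→50
Job 5: waits 50, runs 50→56
Job 6: waits 56, runs 56→65
Sum = 0+15+26+40+50+56 = 187.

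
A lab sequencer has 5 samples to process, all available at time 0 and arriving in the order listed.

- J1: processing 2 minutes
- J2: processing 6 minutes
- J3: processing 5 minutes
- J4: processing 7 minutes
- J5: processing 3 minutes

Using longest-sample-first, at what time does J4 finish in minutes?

LPT (decreasing processing time): J4 J2 J3 J5 J1.
J4: 0→7

7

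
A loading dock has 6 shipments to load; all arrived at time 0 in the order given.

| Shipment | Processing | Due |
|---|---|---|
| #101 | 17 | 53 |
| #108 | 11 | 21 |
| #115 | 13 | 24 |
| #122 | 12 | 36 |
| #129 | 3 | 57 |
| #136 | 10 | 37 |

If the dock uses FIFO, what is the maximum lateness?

FIFO (arrival order): #101 #108 #115 #122 #129 #136.
#101: 0→17, due 53, lateness -36
#108: 17→28, due 21, lateness 7
#115: 28→41, due 24, lateness 17
#122: 41→53, due 36, lateness 17
#129: 53→56, due 57, lateness -1
#136: 56→66, due 37, lateness 29
Maximum = 29.

29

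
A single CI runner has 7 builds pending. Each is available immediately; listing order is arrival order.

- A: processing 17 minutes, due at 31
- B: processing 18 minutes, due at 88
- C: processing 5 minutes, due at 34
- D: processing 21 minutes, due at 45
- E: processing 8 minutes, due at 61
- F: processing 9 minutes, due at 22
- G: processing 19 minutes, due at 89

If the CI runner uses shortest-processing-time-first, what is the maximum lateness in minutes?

52

SPT (increasing processing time): C E F A B G D.
C: 0→5, due 34, lateness -29
E: 5→13, due 61, lateness -48
F: 13→22, due 22, lateness 0
A: 22→39, due 31, lateness 8
B: 39→57, due 88, lateness -31
G: 57→76, due 89, lateness -13
D: 76→97, due 45, lateness 52
Maximum = 52.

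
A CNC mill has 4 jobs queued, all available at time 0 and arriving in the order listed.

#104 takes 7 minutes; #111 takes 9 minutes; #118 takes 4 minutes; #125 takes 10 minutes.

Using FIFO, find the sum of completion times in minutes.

FIFO (arrival order): #104 #111 #118 #125.
#104: 0→7
#111: 7→16
#118: 16→20
#125: 20→30
Sum = 7+16+20+30 = 73.

73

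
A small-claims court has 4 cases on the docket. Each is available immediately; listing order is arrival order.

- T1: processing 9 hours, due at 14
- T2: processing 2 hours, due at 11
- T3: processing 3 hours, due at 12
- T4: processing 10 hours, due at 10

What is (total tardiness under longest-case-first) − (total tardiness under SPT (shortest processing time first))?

14

LPT (decreasing processing time): T4 T1 T3 T2.
T4: 0→10, due 10, tardiness 0
T1: 10→19, due 14, tardiness 5
T3: 19→22, due 12, tardiness 10
T2: 22→24, due 11, tardiness 13
Sum = 0+5+10+13 = 28.
SPT (increasing processing time): T2 T3 T1 T4.
T2: 0→2, due 11, tardiness 0
T3: 2→5, due 12, tardiness 0
T1: 5→14, due 14, tardiness 0
T4: 14→24, due 10, tardiness 14
Sum = 0+0+0+14 = 14.
Difference = 28 − 14 = 14.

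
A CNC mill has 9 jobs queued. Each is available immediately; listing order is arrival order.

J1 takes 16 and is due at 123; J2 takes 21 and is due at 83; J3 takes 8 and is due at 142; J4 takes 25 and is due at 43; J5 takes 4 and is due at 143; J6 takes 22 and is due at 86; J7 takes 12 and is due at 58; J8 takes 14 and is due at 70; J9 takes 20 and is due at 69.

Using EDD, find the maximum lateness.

EDD (increasing due date): J4 J7 J9 J8 J2 J6 J1 J3 J5.
J4: 0→25, due 43, lateness -18
J7: 25→37, due 58, lateness -21
J9: 37→57, due 69, lateness -12
J8: 57→71, due 70, lateness 1
J2: 71→92, due 83, lateness 9
J6: 92→114, due 86, lateness 28
J1: 114→130, due 123, lateness 7
J3: 130→138, due 142, lateness -4
J5: 138→142, due 143, lateness -1
Maximum = 28.

28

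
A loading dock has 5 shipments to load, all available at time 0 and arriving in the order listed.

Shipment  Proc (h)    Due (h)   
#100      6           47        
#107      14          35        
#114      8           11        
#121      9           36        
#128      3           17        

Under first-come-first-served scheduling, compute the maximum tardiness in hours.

23

FIFO (arrival order): #100 #107 #114 #121 #128.
#100: 0→6, due 47, tardiness 0
#107: 6→20, due 35, tardiness 0
#114: 20→28, due 11, tardiness 17
#121: 28→37, due 36, tardiness 1
#128: 37→40, due 17, tardiness 23
Maximum = 23.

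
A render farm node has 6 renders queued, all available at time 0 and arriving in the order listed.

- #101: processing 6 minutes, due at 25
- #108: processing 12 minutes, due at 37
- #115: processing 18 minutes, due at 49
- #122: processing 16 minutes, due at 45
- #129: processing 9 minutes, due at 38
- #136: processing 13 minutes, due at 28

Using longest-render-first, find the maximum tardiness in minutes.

49

LPT (decreasing processing time): #115 #122 #136 #108 #129 #101.
#115: 0→18, due 49, tardiness 0
#122: 18→34, due 45, tardiness 0
#136: 34→47, due 28, tardiness 19
#108: 47→59, due 37, tardiness 22
#129: 59→68, due 38, tardiness 30
#101: 68→74, due 25, tardiness 49
Maximum = 49.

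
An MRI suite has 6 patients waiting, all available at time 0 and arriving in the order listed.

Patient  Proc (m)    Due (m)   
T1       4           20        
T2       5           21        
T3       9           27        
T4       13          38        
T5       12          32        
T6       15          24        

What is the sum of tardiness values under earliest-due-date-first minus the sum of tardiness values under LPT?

-62

EDD (increasing due date): T1 T2 T6 T3 T5 T4.
T1: 0→4, due 20, tardiness 0
T2: 4→9, due 21, tardiness 0
T6: 9→24, due 24, tardiness 0
T3: 24→33, due 27, tardiness 6
T5: 33→45, due 32, tardiness 13
T4: 45→58, due 38, tardiness 20
Sum = 0+0+0+6+13+20 = 39.
LPT (decreasing processing time): T6 T4 T5 T3 T2 T1.
T6: 0→15, due 24, tardiness 0
T4: 15→28, due 38, tardiness 0
T5: 28→40, due 32, tardiness 8
T3: 40→49, due 27, tardiness 22
T2: 49→54, due 21, tardiness 33
T1: 54→58, due 20, tardiness 38
Sum = 0+0+8+22+33+38 = 101.
Difference = 39 − 101 = -62.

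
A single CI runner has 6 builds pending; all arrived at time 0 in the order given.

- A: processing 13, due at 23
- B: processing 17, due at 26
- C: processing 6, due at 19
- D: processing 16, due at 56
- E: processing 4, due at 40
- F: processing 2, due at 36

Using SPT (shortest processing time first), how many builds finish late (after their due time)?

SPT (increasing processing time): F E C A D B.
F: 0→2, due 36, tardiness 0
E: 2→6, due 40, tardiness 0
C: 6→12, due 19, tardiness 0
A: 12→25, due 23, tardiness 2
D: 25→41, due 56, tardiness 0
B: 41→58, due 26, tardiness 32
Late builds: 2.

2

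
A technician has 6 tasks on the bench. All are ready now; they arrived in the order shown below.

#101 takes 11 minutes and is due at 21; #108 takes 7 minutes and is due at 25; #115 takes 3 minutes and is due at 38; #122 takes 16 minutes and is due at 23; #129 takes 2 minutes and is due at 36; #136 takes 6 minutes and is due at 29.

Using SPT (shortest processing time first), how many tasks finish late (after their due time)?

SPT (increasing processing time): #129 #115 #136 #108 #101 #122.
#129: 0→2, due 36, tardiness 0
#115: 2→5, due 38, tardiness 0
#136: 5→11, due 29, tardiness 0
#108: 11→18, due 25, tardiness 0
#101: 18→29, due 21, tardiness 8
#122: 29→45, due 23, tardiness 22
Late tasks: 2.

2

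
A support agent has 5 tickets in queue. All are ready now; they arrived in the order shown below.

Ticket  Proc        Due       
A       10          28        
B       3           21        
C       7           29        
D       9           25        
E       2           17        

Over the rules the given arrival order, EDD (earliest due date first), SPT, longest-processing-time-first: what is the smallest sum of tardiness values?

2

FIFO (arrival order): A B C D E.
A: 0→10, due 28, tardiness 0
B: 10→13, due 21, tardiness 0
C: 13→20, due 29, tardiness 0
D: 20→29, due 25, tardiness 4
E: 29→31, due 17, tardiness 14
Sum = 0+0+0+4+14 = 18.
EDD (increasing due date): E B D A C.
E: 0→2, due 17, tardiness 0
B: 2→5, due 21, tardiness 0
D: 5→14, due 25, tardiness 0
A: 14→24, due 28, tardiness 0
C: 24→31, due 29, tardiness 2
Sum = 0+0+0+0+2 = 2.
SPT (increasing processing time): E B C D A.
E: 0→2, due 17, tardiness 0
B: 2→5, due 21, tardiness 0
C: 5→12, due 29, tardiness 0
D: 12→21, due 25, tardiness 0
A: 21→31, due 28, tardiness 3
Sum = 0+0+0+0+3 = 3.
LPT (decreasing processing time): A D C B E.
A: 0→10, due 28, tardiness 0
D: 10→19, due 25, tardiness 0
C: 19→26, due 29, tardiness 0
B: 26→29, due 21, tardiness 8
E: 29→31, due 17, tardiness 14
Sum = 0+0+0+8+14 = 22.
FIFO 18, EDD 2, SPT 3, LPT 22 → minimum 2.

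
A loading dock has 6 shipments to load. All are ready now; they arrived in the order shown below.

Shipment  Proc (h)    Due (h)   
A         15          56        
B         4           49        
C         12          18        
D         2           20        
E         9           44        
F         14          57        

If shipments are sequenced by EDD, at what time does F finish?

EDD (increasing due date): C D E B A F.
C: 0→12
D: 12→14
E: 14→23
B: 23→27
A: 27→42
F: 42→56

56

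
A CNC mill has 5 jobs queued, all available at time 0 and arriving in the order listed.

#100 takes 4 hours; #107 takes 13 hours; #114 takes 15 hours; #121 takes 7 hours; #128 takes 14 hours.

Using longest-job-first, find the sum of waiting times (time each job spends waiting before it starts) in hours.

135

LPT (decreasing processing time): #114 #128 #107 #121 #100.
#114: waits 0, runs 0→15
#128: waits 15, runs 15→29
#107: waits 29, runs 29→42
#121: waits 42, runs 42→49
#100: waits 49, runs 49→53
Sum = 0+15+29+42+49 = 135.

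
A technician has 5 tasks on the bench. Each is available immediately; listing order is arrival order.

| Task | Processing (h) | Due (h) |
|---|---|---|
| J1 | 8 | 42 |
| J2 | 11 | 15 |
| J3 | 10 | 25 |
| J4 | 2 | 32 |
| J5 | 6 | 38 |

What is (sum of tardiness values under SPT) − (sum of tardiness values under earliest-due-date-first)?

23

SPT (increasing processing time): J4 J5 J1 J3 J2.
J4: 0→2, due 32, tardiness 0
J5: 2→8, due 38, tardiness 0
J1: 8→16, due 42, tardiness 0
J3: 16→26, due 25, tardiness 1
J2: 26→37, due 15, tardiness 22
Sum = 0+0+0+1+22 = 23.
EDD (increasing due date): J2 J3 J4 J5 J1.
J2: 0→11, due 15, tardiness 0
J3: 11→21, due 25, tardiness 0
J4: 21→23, due 32, tardiness 0
J5: 23→29, due 38, tardiness 0
J1: 29→37, due 42, tardiness 0
Sum = 0+0+0+0+0 = 0.
Difference = 23 − 0 = 23.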